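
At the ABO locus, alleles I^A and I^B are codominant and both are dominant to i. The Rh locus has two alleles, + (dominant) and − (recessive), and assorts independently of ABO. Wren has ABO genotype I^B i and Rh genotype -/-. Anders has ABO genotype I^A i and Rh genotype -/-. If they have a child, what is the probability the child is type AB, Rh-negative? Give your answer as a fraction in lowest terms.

1/4

ABO cross I^B i × I^A i → offspring phenotypes: 1/4 O, 1/4 A, 1/4 B, 1/4 AB.
Rh cross -/- × -/- → 1 Rh-.
Independent loci: P(type AB, Rh-negative) = 1/4 × 1 = 1/4.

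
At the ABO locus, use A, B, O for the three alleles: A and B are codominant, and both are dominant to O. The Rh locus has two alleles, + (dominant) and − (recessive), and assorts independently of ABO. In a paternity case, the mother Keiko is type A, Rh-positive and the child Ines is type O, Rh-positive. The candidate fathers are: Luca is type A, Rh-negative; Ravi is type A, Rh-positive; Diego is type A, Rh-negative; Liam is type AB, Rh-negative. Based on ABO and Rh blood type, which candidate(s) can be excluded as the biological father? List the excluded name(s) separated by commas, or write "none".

Liam

A candidate is excluded only if no genotype consistent with his phenotype could produce a type O, Rh-positive child with a type A, Rh-positive mother.
Liam (type AB, Rh-): no genotype consistent with that phenotype can produce a type-O Rh+ child with a type-A mother.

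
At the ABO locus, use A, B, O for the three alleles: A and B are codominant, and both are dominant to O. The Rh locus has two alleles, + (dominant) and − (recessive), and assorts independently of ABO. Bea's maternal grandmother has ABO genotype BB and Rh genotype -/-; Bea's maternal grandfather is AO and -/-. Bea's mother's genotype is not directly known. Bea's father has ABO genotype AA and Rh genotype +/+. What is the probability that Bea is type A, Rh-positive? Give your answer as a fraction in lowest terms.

Bea's mother's ABO genotype from BB × AO: 1/2 AB, 1/2 BO.
Crossing each possibility with the father AA and summing P(type A): 1/2·1/2 + 1/2·1/2 = 1/2.
Similarly for Rh via the mother's Rh distribution: P(Rh+) = 1.
Independent loci: 1/2 × 1 = 1/2.

1/2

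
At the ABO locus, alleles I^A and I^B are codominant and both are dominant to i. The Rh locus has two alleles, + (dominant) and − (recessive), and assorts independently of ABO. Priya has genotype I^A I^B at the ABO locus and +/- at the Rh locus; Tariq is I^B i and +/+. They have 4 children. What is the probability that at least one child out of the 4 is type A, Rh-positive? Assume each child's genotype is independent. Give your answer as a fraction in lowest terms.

ABO cross I^A I^B × I^B i → 1/4 A, 1/2 B, 1/4 AB.
Rh cross +/- × +/+ → 1 Rh+; so P(type A, Rh-positive) = 1/4 × 1 = 1/4 per child.
P(none) = (3/4)^4 = 81/256; P(at least one) = 1 − 81/256 = 175/256.

175/256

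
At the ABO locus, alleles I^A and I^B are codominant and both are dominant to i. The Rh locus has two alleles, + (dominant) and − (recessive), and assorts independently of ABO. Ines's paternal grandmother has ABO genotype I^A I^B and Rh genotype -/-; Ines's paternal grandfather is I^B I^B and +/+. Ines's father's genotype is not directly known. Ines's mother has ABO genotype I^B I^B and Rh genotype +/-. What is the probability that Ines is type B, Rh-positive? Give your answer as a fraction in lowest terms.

9/16

Ines's father's ABO genotype from I^A I^B × I^B I^B: 1/2 I^A I^B, 1/2 I^B I^B.
Crossing each possibility with the mother I^B I^B and summing P(type B): 1/2·1/2 + 1/2·1 = 3/4.
Similarly for Rh via the father's Rh distribution: P(Rh+) = 3/4.
Independent loci: 3/4 × 3/4 = 9/16.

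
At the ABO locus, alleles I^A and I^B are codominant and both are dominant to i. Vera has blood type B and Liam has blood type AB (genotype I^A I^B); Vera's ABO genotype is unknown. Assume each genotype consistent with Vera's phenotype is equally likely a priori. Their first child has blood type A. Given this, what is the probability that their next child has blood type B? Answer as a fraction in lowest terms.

Possible genotypes: Vera ∈ {I^B I^B, I^B i}; Liam ∈ {I^A I^B}.
Weight each parental genotype pair by prior × P(type-A child):
  I^B i × I^A I^B: posterior weight 1; P(next child type B) = 1/2.
Weighted sum = 1/2.

1/2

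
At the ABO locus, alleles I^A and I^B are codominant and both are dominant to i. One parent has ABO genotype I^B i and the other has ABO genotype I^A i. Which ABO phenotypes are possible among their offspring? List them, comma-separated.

O, A, B, AB

Gametes from I^B i × I^A i give offspring ABO genotypes I^A I^B, I^A i, I^B i, i i, i.e. phenotypes O, A, B, AB.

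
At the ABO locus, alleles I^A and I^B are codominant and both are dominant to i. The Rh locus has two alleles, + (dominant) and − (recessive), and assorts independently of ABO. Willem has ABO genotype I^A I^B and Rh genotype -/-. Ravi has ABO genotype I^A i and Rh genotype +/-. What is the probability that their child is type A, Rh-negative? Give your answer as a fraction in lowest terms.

ABO cross I^A I^B × I^A i → offspring phenotypes: 1/2 A, 1/4 B, 1/4 AB.
Rh cross -/- × +/- → 1/2 Rh+, 1/2 Rh-.
Independent loci: P(type A, Rh-negative) = 1/2 × 1/2 = 1/4.

1/4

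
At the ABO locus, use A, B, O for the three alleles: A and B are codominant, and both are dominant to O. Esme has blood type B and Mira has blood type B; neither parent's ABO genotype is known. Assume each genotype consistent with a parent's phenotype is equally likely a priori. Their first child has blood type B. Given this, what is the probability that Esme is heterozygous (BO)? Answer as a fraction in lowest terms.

7/15

Possible genotypes: Esme ∈ {BB, BO}; Mira ∈ {BB, BO}.
Weight each parental genotype pair by prior × P(type-B child):
  BB × BB: posterior weight 4/15.
  BB × BO: posterior weight 4/15.
  BO × BB: posterior weight 4/15.
  BO × BO: posterior weight 1/5.
Sum the posterior weight over pairs where Esme is BO: 7/15.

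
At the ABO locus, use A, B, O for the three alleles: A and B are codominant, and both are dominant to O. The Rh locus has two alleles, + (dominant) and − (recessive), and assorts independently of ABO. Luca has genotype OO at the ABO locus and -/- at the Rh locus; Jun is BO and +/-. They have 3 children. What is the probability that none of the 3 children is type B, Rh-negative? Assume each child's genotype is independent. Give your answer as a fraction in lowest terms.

27/64

ABO cross OO × BO → 1/2 O, 1/2 B.
Rh cross -/- × +/- → 1/2 Rh+, 1/2 Rh-; so P(type B, Rh-negative) = 1/2 × 1/2 = 1/4 per child.
P(not type B, Rh-negative) = 3/4 for one child; (3/4)^3 = 27/64.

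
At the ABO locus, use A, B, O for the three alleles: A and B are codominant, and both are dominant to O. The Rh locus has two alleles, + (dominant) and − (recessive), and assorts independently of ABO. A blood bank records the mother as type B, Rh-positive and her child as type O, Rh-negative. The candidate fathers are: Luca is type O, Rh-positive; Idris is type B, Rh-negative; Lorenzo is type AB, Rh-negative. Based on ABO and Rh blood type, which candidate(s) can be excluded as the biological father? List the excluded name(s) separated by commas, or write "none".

Lorenzo

A candidate is excluded only if no genotype consistent with his phenotype could produce a type O, Rh-negative child with a type B, Rh-positive mother.
Lorenzo (type AB, Rh-): no genotype consistent with that phenotype can produce a type-O Rh- child with a type-B mother.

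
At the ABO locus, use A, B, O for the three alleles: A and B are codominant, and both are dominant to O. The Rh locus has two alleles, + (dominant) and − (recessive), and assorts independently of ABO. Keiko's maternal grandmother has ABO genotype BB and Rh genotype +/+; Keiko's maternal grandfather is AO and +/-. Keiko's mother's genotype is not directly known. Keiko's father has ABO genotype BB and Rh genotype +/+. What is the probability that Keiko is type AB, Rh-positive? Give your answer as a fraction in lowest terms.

1/4

Keiko's mother's ABO genotype from BB × AO: 1/2 AB, 1/2 BO.
Crossing each possibility with the father BB and summing P(type AB): 1/2·1/2 + 1/2·0 = 1/4.
Similarly for Rh via the mother's Rh distribution: P(Rh+) = 1.
Independent loci: 1/4 × 1 = 1/4.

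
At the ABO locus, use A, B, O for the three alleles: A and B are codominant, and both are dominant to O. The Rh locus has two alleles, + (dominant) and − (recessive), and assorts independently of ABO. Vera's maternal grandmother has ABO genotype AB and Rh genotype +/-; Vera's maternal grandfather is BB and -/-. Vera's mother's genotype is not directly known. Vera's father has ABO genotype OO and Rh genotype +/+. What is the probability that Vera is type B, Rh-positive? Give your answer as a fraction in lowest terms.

3/4

Vera's mother's ABO genotype from AB × BB: 1/2 AB, 1/2 BB.
Crossing each possibility with the father OO and summing P(type B): 1/2·1/2 + 1/2·1 = 3/4.
Similarly for Rh via the mother's Rh distribution: P(Rh+) = 1.
Independent loci: 3/4 × 1 = 3/4.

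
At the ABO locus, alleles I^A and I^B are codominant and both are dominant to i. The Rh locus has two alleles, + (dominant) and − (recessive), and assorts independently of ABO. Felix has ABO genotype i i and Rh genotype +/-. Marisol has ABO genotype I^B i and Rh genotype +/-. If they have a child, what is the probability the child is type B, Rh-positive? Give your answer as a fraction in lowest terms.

ABO cross i i × I^B i → offspring phenotypes: 1/2 O, 1/2 B.
Rh cross +/- × +/- → 3/4 Rh+, 1/4 Rh-.
Independent loci: P(type B, Rh-positive) = 1/2 × 3/4 = 3/8.

3/8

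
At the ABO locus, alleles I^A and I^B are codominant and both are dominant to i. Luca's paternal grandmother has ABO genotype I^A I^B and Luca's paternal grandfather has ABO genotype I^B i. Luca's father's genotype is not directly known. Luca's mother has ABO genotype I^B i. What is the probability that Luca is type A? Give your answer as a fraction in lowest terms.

1/8

Luca's father's ABO genotype from I^A I^B × I^B i: 1/4 I^A I^B, 1/4 I^A i, 1/4 I^B I^B, 1/4 I^B i.
Crossing each possibility with the mother I^B i and summing P(type A): 1/4·1/4 + 1/4·1/4 + 1/4·0 + 1/4·0 = 1/8.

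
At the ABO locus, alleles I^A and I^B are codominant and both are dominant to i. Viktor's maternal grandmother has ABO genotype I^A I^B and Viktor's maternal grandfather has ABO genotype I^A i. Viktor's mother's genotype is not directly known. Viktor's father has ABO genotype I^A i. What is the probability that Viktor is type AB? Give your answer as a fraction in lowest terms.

Viktor's mother's ABO genotype from I^A I^B × I^A i: 1/4 I^A I^A, 1/4 I^A I^B, 1/4 I^A i, 1/4 I^B i.
Crossing each possibility with the father I^A i and summing P(type AB): 1/4·0 + 1/4·1/4 + 1/4·0 + 1/4·1/4 = 1/8.

1/8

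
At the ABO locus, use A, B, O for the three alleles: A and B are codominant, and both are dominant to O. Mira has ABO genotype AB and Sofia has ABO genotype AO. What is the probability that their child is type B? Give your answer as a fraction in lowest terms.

ABO cross AB × AO → offspring phenotypes: 1/2 A, 1/4 B, 1/4 AB.
So P(type B) = 1/4.

1/4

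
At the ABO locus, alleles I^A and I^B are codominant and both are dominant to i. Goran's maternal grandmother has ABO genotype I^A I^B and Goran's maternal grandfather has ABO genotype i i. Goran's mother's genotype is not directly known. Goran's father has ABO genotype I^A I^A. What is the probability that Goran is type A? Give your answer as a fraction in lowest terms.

Goran's mother's ABO genotype from I^A I^B × i i: 1/2 I^A i, 1/2 I^B i.
Crossing each possibility with the father I^A I^A and summing P(type A): 1/2·1 + 1/2·1/2 = 3/4.

3/4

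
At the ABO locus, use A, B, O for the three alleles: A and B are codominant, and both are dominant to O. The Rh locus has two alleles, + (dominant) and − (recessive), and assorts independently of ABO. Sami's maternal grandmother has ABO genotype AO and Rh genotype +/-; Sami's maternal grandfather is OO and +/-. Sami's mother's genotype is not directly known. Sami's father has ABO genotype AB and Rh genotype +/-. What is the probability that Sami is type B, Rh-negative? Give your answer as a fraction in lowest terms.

3/32

Sami's mother's ABO genotype from AO × OO: 1/2 AO, 1/2 OO.
Crossing each possibility with the father AB and summing P(type B): 1/2·1/4 + 1/2·1/2 = 3/8.
Similarly for Rh via the mother's Rh distribution: P(Rh-) = 1/4.
Independent loci: 3/8 × 1/4 = 3/32.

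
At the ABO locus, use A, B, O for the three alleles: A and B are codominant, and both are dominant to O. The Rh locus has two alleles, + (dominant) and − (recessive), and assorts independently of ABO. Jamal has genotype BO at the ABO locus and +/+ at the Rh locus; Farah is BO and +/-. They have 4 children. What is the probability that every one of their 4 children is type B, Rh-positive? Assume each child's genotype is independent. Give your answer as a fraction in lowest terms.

81/256

ABO cross BO × BO → 1/4 O, 3/4 B.
Rh cross +/+ × +/- → 1 Rh+; so P(type B, Rh-positive) = 3/4 × 1 = 3/4 per child.
All 4 independent: (3/4)^4 = 81/256.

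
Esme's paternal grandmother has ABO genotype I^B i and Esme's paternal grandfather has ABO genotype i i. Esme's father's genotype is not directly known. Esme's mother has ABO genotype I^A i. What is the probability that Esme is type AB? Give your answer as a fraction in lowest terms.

1/8

Esme's father's ABO genotype from I^B i × i i: 1/2 I^B i, 1/2 i i.
Crossing each possibility with the mother I^A i and summing P(type AB): 1/2·1/4 + 1/2·0 = 1/8.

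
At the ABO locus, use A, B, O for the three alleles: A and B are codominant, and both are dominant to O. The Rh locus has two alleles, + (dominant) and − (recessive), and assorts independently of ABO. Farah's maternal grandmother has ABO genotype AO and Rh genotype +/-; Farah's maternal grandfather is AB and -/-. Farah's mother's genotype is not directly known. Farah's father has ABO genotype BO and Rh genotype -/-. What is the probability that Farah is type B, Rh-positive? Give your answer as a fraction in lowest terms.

3/32

Farah's mother's ABO genotype from AO × AB: 1/4 AA, 1/4 AB, 1/4 AO, 1/4 BO.
Crossing each possibility with the father BO and summing P(type B): 1/4·0 + 1/4·1/2 + 1/4·1/4 + 1/4·3/4 = 3/8.
Similarly for Rh via the mother's Rh distribution: P(Rh+) = 1/4.
Independent loci: 3/8 × 1/4 = 3/32.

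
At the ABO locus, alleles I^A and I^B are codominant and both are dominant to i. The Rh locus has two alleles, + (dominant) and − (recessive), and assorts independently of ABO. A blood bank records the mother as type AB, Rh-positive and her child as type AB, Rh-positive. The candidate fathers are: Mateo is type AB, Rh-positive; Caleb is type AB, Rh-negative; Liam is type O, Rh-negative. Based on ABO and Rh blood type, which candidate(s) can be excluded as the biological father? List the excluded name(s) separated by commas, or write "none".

Liam

A candidate is excluded only if no genotype consistent with his phenotype could produce a type AB, Rh-positive child with a type AB, Rh-positive mother.
Liam (type O, Rh-): no genotype consistent with that phenotype can produce a type-AB Rh+ child with a type-AB mother.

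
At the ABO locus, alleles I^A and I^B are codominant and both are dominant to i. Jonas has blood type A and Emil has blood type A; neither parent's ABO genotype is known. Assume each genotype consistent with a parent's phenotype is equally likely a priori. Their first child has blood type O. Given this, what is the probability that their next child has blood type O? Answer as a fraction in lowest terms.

Possible genotypes: Jonas ∈ {I^A I^A, I^A i}; Emil ∈ {I^A I^A, I^A i}.
Weight each parental genotype pair by prior × P(type-O child):
  I^A i × I^A i: posterior weight 1; P(next child type O) = 1/4.
Weighted sum = 1/4.

1/4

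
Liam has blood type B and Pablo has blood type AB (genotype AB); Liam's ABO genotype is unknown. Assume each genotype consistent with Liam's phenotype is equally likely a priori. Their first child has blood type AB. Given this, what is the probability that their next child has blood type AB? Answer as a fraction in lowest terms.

5/12

Possible genotypes: Liam ∈ {BB, BO}; Pablo ∈ {AB}.
Weight each parental genotype pair by prior × P(type-AB child):
  BB × AB: posterior weight 2/3; P(next child type AB) = 1/2.
  BO × AB: posterior weight 1/3; P(next child type AB) = 1/4.
Weighted sum = 5/12.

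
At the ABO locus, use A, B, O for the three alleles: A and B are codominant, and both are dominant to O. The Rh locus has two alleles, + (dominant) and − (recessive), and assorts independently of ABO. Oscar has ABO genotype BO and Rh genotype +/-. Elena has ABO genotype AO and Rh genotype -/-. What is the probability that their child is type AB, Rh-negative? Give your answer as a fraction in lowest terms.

1/8

ABO cross BO × AO → offspring phenotypes: 1/4 O, 1/4 A, 1/4 B, 1/4 AB.
Rh cross +/- × -/- → 1/2 Rh+, 1/2 Rh-.
Independent loci: P(type AB, Rh-negative) = 1/4 × 1/2 = 1/8.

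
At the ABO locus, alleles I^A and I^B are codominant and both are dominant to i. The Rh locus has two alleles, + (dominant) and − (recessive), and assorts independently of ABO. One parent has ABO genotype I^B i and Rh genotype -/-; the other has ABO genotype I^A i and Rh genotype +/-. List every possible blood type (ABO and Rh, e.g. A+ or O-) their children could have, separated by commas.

O+, O-, A+, A-, B+, B-, AB+, AB-

Gametes from I^B i × I^A i give offspring ABO genotypes I^A I^B, I^A i, I^B i, i i, i.e. phenotypes O, A, B, AB.
Rh cross -/- × +/- → phenotypes Rh+, Rh-.
Combining independently: O+, O-, A+, A-, B+, B-, AB+, AB-.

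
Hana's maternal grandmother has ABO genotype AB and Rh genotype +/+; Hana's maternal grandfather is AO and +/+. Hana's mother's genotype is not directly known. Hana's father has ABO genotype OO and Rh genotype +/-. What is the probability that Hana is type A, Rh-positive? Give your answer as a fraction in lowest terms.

1/2

Hana's mother's ABO genotype from AB × AO: 1/4 AA, 1/4 AB, 1/4 AO, 1/4 BO.
Crossing each possibility with the father OO and summing P(type A): 1/4·1 + 1/4·1/2 + 1/4·1/2 + 1/4·0 = 1/2.
Similarly for Rh via the mother's Rh distribution: P(Rh+) = 1.
Independent loci: 1/2 × 1 = 1/2.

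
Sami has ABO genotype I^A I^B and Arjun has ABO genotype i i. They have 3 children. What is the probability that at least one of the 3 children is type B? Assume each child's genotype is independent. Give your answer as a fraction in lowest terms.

ABO cross I^A I^B × i i → 1/2 A, 1/2 B.
So P(type B) = 1/2 per child.
P(none) = (1/2)^3 = 1/8; P(at least one) = 1 − 1/8 = 7/8.

7/8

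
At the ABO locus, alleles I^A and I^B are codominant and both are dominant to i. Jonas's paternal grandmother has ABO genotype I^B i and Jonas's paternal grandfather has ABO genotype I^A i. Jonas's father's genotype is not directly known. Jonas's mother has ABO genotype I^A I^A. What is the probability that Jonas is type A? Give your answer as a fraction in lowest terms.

Jonas's father's ABO genotype from I^B i × I^A i: 1/4 I^A I^B, 1/4 I^A i, 1/4 I^B i, 1/4 i i.
Crossing each possibility with the mother I^A I^A and summing P(type A): 1/4·1/2 + 1/4·1 + 1/4·1/2 + 1/4·1 = 3/4.

3/4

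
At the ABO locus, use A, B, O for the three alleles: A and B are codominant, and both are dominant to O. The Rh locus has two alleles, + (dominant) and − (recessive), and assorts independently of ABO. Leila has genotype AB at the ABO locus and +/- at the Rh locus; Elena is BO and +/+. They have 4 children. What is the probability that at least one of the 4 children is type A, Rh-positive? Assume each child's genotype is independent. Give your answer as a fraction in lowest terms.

175/256

ABO cross AB × BO → 1/4 A, 1/2 B, 1/4 AB.
Rh cross +/- × +/+ → 1 Rh+; so P(type A, Rh-positive) = 1/4 × 1 = 1/4 per child.
P(none) = (3/4)^4 = 81/256; P(at least one) = 1 − 81/256 = 175/256.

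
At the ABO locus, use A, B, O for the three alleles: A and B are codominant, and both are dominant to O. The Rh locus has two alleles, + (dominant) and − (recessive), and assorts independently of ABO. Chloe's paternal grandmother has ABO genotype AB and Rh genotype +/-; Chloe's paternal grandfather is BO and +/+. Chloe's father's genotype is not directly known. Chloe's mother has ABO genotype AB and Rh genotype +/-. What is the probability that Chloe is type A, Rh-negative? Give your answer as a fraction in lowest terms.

1/32

Chloe's father's ABO genotype from AB × BO: 1/4 AB, 1/4 AO, 1/4 BB, 1/4 BO.
Crossing each possibility with the mother AB and summing P(type A): 1/4·1/4 + 1/4·1/2 + 1/4·0 + 1/4·1/4 = 1/4.
Similarly for Rh via the father's Rh distribution: P(Rh-) = 1/8.
Independent loci: 1/4 × 1/8 = 1/32.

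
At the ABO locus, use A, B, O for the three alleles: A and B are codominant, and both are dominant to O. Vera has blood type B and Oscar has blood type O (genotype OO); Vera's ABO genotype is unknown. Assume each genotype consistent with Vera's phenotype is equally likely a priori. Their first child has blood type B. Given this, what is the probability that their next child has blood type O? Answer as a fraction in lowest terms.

1/6

Possible genotypes: Vera ∈ {BB, BO}; Oscar ∈ {OO}.
Weight each parental genotype pair by prior × P(type-B child):
  BB × OO: posterior weight 2/3; P(next child type O) = 0.
  BO × OO: posterior weight 1/3; P(next child type O) = 1/2.
Weighted sum = 1/6.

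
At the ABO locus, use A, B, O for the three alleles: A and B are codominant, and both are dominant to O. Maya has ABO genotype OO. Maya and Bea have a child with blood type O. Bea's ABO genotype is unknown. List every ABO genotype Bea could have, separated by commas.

For each candidate genotype of Bea, check whether crossing it with OO can produce every observed child phenotype.
  AA → possible child types {A} ✗
  AB → possible child types {A, B} ✗
  AO → possible child types {O, A} ✓
  BB → possible child types {B} ✗
  BO → possible child types {O, B} ✓
  OO → possible child types {O} ✓

AO, BO, OO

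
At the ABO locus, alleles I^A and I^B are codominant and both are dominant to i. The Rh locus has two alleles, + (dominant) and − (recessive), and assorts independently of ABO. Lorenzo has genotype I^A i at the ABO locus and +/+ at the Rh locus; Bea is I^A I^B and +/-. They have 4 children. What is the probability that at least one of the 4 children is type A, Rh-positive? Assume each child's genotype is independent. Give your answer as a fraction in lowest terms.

15/16

ABO cross I^A i × I^A I^B → 1/2 A, 1/4 B, 1/4 AB.
Rh cross +/+ × +/- → 1 Rh+; so P(type A, Rh-positive) = 1/2 × 1 = 1/2 per child.
P(none) = (1/2)^4 = 1/16; P(at least one) = 1 − 1/16 = 15/16.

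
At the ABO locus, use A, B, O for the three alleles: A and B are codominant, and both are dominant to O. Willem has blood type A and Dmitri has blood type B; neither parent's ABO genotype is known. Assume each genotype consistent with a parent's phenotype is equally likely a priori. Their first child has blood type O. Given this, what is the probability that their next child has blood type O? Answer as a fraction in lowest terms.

Possible genotypes: Willem ∈ {AA, AO}; Dmitri ∈ {BB, BO}.
Weight each parental genotype pair by prior × P(type-O child):
  AO × BO: posterior weight 1; P(next child type O) = 1/4.
Weighted sum = 1/4.

1/4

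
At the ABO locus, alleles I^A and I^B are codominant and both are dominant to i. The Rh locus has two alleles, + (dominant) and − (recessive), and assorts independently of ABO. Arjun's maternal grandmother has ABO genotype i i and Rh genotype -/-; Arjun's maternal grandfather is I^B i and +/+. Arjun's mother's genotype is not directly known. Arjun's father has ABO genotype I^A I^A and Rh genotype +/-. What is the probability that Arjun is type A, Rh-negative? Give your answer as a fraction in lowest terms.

3/16

Arjun's mother's ABO genotype from i i × I^B i: 1/2 I^B i, 1/2 i i.
Crossing each possibility with the father I^A I^A and summing P(type A): 1/2·1/2 + 1/2·1 = 3/4.
Similarly for Rh via the mother's Rh distribution: P(Rh-) = 1/4.
Independent loci: 3/4 × 1/4 = 3/16.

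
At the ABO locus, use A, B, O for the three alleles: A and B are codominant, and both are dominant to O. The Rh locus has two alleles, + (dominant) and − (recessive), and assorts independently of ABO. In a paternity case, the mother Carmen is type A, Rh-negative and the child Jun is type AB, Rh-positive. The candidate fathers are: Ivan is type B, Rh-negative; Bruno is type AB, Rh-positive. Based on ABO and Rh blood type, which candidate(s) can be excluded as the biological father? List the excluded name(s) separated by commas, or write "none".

Ivan

A candidate is excluded only if no genotype consistent with his phenotype could produce a type AB, Rh-positive child with a type A, Rh-negative mother.
Ivan (type B, Rh-): no genotype consistent with that phenotype can produce a type-AB Rh+ child with a type-A mother.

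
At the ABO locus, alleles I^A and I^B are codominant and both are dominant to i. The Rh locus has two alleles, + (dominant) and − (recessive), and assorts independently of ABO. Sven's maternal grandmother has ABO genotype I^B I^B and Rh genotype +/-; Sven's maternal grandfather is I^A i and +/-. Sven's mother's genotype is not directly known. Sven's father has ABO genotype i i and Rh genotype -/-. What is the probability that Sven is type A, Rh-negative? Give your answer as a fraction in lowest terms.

Sven's mother's ABO genotype from I^B I^B × I^A i: 1/2 I^A I^B, 1/2 I^B i.
Crossing each possibility with the father i i and summing P(type A): 1/2·1/2 + 1/2·0 = 1/4.
Similarly for Rh via the mother's Rh distribution: P(Rh-) = 1/2.
Independent loci: 1/4 × 1/2 = 1/8.

1/8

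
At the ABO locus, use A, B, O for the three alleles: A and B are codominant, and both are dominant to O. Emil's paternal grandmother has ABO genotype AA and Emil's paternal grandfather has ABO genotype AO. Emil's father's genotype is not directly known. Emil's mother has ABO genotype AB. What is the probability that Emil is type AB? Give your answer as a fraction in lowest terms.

Emil's father's ABO genotype from AA × AO: 1/2 AA, 1/2 AO.
Crossing each possibility with the mother AB and summing P(type AB): 1/2·1/2 + 1/2·1/4 = 3/8.

3/8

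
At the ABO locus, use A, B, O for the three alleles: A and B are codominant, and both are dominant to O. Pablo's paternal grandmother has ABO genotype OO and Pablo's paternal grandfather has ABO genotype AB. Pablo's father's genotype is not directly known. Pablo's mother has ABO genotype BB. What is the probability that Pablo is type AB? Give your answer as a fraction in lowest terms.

1/4

Pablo's father's ABO genotype from OO × AB: 1/2 AO, 1/2 BO.
Crossing each possibility with the mother BB and summing P(type AB): 1/2·1/2 + 1/2·0 = 1/4.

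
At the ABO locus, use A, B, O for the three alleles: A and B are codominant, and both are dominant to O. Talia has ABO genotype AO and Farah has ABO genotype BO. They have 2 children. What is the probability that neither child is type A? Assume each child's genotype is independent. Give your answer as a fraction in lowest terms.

ABO cross AO × BO → 1/4 O, 1/4 A, 1/4 B, 1/4 AB.
So P(type A) = 1/4 per child.
P(not type A) = 3/4 for one child; (3/4)^2 = 9/16.

9/16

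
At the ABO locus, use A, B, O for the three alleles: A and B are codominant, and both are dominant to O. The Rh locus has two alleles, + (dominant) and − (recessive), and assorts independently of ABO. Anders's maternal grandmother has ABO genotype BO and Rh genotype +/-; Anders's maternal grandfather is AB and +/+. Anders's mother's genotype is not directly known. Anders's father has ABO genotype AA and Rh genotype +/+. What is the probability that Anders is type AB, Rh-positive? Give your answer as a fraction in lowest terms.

Anders's mother's ABO genotype from BO × AB: 1/4 AB, 1/4 AO, 1/4 BB, 1/4 BO.
Crossing each possibility with the father AA and summing P(type AB): 1/4·1/2 + 1/4·0 + 1/4·1 + 1/4·1/2 = 1/2.
Similarly for Rh via the mother's Rh distribution: P(Rh+) = 1.
Independent loci: 1/2 × 1 = 1/2.

1/2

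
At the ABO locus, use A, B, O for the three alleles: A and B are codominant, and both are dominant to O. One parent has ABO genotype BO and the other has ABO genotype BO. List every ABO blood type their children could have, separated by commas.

Gametes from BO × BO give offspring ABO genotypes BB, BO, OO, i.e. phenotypes O, B.

O, B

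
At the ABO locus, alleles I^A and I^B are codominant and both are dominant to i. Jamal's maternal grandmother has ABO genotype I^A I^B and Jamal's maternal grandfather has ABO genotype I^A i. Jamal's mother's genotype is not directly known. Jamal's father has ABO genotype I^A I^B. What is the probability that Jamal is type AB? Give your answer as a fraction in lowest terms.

3/8

Jamal's mother's ABO genotype from I^A I^B × I^A i: 1/4 I^A I^A, 1/4 I^A I^B, 1/4 I^A i, 1/4 I^B i.
Crossing each possibility with the father I^A I^B and summing P(type AB): 1/4·1/2 + 1/4·1/2 + 1/4·1/4 + 1/4·1/4 = 3/8.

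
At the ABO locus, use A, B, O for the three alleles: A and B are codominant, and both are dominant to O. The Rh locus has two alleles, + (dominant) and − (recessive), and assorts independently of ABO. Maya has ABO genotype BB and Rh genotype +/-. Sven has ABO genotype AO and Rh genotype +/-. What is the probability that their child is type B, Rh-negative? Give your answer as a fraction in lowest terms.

1/8

ABO cross BB × AO → offspring phenotypes: 1/2 B, 1/2 AB.
Rh cross +/- × +/- → 3/4 Rh+, 1/4 Rh-.
Independent loci: P(type B, Rh-negative) = 1/2 × 1/4 = 1/8.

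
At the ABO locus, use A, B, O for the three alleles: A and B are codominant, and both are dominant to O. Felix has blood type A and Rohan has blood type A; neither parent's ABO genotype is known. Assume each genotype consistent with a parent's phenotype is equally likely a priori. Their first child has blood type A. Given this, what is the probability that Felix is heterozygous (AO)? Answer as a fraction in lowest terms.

Possible genotypes: Felix ∈ {AA, AO}; Rohan ∈ {AA, AO}.
Weight each parental genotype pair by prior × P(type-A child):
  AA × AA: posterior weight 4/15.
  AA × AO: posterior weight 4/15.
  AO × AA: posterior weight 4/15.
  AO × AO: posterior weight 1/5.
Sum the posterior weight over pairs where Felix is AO: 7/15.

7/15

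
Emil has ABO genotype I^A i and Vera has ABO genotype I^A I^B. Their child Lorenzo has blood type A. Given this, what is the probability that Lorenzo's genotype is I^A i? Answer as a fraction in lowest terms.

1/2

Cross I^A i × I^A I^B → 1/4 I^A I^A, 1/4 I^A I^B, 1/4 I^A i, 1/4 I^B i.
Type-A genotypes among offspring: I^A I^A (1/4), I^A i (1/4); total 1/2.
P(I^A i | type A) = (1/4) / (1/2) = 1/2.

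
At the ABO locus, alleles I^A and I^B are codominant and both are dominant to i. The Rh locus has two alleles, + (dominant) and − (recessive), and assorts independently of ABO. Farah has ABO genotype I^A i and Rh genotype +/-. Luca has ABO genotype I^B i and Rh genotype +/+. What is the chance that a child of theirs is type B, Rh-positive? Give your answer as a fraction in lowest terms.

1/4

ABO cross I^A i × I^B i → offspring phenotypes: 1/4 O, 1/4 A, 1/4 B, 1/4 AB.
Rh cross +/- × +/+ → 1 Rh+.
Independent loci: P(type B, Rh-positive) = 1/4 × 1 = 1/4.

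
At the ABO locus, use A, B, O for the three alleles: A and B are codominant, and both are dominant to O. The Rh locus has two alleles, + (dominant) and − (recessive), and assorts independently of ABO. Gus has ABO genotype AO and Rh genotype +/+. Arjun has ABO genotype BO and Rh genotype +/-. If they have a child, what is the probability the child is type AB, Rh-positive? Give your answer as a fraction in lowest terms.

1/4

ABO cross AO × BO → offspring phenotypes: 1/4 O, 1/4 A, 1/4 B, 1/4 AB.
Rh cross +/+ × +/- → 1 Rh+.
Independent loci: P(type AB, Rh-positive) = 1/4 × 1 = 1/4.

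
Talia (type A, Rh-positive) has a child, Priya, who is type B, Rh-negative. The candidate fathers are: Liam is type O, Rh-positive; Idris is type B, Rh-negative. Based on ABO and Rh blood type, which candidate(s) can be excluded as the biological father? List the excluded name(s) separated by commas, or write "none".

Liam

A candidate is excluded only if no genotype consistent with his phenotype could produce a type B, Rh-negative child with a type A, Rh-positive mother.
Liam (type O, Rh+): no genotype consistent with that phenotype can produce a type-B Rh- child with a type-A mother.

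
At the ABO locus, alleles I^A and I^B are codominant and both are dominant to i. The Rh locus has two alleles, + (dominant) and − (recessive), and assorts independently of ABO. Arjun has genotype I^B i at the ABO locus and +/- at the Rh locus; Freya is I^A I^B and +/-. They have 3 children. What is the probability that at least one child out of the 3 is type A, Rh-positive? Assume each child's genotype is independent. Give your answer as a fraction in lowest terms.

ABO cross I^B i × I^A I^B → 1/4 A, 1/2 B, 1/4 AB.
Rh cross +/- × +/- → 3/4 Rh+, 1/4 Rh-; so P(type A, Rh-positive) = 1/4 × 3/4 = 3/16 per child.
P(none) = (13/16)^3 = 2197/4096; P(at least one) = 1 − 2197/4096 = 1899/4096.

1899/4096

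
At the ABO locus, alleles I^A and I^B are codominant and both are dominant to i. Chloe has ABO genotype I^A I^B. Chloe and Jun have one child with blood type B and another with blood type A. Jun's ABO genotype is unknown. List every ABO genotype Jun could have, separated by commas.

For each candidate genotype of Jun, check whether crossing it with I^A I^B can produce every observed child phenotype.
  I^A I^A → possible child types {A, AB} ✗
  I^A I^B → possible child types {A, B, AB} ✓
  I^A i → possible child types {A, B, AB} ✓
  I^B I^B → possible child types {B, AB} ✗
  I^B i → possible child types {A, B, AB} ✓
  i i → possible child types {A, B} ✓

I^A I^B, I^A i, I^B i, i i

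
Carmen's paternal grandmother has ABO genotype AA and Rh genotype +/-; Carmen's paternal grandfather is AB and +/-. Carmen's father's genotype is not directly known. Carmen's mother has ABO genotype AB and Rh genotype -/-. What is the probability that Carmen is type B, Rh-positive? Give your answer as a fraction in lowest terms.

1/16

Carmen's father's ABO genotype from AA × AB: 1/2 AA, 1/2 AB.
Crossing each possibility with the mother AB and summing P(type B): 1/2·0 + 1/2·1/4 = 1/8.
Similarly for Rh via the father's Rh distribution: P(Rh+) = 1/2.
Independent loci: 1/8 × 1/2 = 1/16.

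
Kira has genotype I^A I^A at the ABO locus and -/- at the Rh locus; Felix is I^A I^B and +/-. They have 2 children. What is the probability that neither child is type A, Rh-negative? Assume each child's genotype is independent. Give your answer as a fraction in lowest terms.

9/16

ABO cross I^A I^A × I^A I^B → 1/2 A, 1/2 AB.
Rh cross -/- × +/- → 1/2 Rh+, 1/2 Rh-; so P(type A, Rh-negative) = 1/2 × 1/2 = 1/4 per child.
P(not type A, Rh-negative) = 3/4 for one child; (3/4)^2 = 9/16.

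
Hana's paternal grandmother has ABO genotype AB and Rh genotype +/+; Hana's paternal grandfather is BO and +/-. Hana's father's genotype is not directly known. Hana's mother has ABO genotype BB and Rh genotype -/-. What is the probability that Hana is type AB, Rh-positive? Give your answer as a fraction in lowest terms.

3/16

Hana's father's ABO genotype from AB × BO: 1/4 AB, 1/4 AO, 1/4 BB, 1/4 BO.
Crossing each possibility with the mother BB and summing P(type AB): 1/4·1/2 + 1/4·1/2 + 1/4·0 + 1/4·0 = 1/4.
Similarly for Rh via the father's Rh distribution: P(Rh+) = 3/4.
Independent loci: 1/4 × 3/4 = 3/16.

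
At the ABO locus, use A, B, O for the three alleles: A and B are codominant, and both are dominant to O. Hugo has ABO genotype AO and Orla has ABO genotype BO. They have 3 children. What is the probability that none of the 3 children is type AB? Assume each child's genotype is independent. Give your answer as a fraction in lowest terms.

ABO cross AO × BO → 1/4 O, 1/4 A, 1/4 B, 1/4 AB.
So P(type AB) = 1/4 per child.
P(not type AB) = 3/4 for one child; (3/4)^3 = 27/64.

27/64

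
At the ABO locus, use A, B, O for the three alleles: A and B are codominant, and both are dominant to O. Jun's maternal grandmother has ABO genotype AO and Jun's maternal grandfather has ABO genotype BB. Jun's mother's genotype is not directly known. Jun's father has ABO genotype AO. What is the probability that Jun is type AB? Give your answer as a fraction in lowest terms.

1/4

Jun's mother's ABO genotype from AO × BB: 1/2 AB, 1/2 BO.
Crossing each possibility with the father AO and summing P(type AB): 1/2·1/4 + 1/2·1/4 = 1/4.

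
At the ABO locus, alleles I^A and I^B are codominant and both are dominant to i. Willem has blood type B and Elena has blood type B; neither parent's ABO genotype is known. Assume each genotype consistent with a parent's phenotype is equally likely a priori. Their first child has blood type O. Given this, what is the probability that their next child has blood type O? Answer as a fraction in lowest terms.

Possible genotypes: Willem ∈ {I^B I^B, I^B i}; Elena ∈ {I^B I^B, I^B i}.
Weight each parental genotype pair by prior × P(type-O child):
  I^B i × I^B i: posterior weight 1; P(next child type O) = 1/4.
Weighted sum = 1/4.

1/4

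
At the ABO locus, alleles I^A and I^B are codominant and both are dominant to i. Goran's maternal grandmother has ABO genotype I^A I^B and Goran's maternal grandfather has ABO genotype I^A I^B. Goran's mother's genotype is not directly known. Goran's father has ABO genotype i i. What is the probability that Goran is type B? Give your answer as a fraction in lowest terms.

1/2

Goran's mother's ABO genotype from I^A I^B × I^A I^B: 1/4 I^A I^A, 1/2 I^A I^B, 1/4 I^B I^B.
Crossing each possibility with the father i i and summing P(type B): 1/4·0 + 1/2·1/2 + 1/4·1 = 1/2.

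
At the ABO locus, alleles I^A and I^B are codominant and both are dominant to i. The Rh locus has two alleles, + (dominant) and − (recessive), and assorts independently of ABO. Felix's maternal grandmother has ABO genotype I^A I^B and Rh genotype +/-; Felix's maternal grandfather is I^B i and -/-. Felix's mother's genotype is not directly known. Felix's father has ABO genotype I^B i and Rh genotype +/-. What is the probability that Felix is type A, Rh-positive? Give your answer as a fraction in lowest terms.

Felix's mother's ABO genotype from I^A I^B × I^B i: 1/4 I^A I^B, 1/4 I^A i, 1/4 I^B I^B, 1/4 I^B i.
Crossing each possibility with the father I^B i and summing P(type A): 1/4·1/4 + 1/4·1/4 + 1/4·0 + 1/4·0 = 1/8.
Similarly for Rh via the mother's Rh distribution: P(Rh+) = 5/8.
Independent loci: 1/8 × 5/8 = 5/64.

5/64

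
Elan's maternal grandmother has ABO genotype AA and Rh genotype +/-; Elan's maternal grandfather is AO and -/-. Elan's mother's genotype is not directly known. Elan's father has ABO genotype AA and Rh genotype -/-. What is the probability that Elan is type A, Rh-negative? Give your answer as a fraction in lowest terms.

3/4

Elan's mother's ABO genotype from AA × AO: 1/2 AA, 1/2 AO.
Crossing each possibility with the father AA and summing P(type A): 1/2·1 + 1/2·1 = 1.
Similarly for Rh via the mother's Rh distribution: P(Rh-) = 3/4.
Independent loci: 1 × 3/4 = 3/4.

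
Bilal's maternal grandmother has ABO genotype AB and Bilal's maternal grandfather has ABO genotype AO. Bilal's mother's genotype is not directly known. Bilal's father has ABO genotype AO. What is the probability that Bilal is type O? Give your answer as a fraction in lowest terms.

1/8

Bilal's mother's ABO genotype from AB × AO: 1/4 AA, 1/4 AB, 1/4 AO, 1/4 BO.
Crossing each possibility with the father AO and summing P(type O): 1/4·0 + 1/4·0 + 1/4·1/4 + 1/4·1/4 = 1/8.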